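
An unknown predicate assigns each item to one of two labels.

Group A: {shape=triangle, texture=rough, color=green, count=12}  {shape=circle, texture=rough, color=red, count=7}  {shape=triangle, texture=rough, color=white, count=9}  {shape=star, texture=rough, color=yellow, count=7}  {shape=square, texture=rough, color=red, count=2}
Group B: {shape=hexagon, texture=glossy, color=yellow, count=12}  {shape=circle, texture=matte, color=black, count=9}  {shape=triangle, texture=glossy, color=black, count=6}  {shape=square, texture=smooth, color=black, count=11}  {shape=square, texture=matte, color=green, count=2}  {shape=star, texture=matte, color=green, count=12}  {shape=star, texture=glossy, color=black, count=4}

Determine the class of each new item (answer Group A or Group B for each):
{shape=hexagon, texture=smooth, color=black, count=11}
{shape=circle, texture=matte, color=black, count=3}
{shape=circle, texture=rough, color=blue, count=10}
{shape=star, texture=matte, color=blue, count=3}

Group B, Group B, Group A, Group B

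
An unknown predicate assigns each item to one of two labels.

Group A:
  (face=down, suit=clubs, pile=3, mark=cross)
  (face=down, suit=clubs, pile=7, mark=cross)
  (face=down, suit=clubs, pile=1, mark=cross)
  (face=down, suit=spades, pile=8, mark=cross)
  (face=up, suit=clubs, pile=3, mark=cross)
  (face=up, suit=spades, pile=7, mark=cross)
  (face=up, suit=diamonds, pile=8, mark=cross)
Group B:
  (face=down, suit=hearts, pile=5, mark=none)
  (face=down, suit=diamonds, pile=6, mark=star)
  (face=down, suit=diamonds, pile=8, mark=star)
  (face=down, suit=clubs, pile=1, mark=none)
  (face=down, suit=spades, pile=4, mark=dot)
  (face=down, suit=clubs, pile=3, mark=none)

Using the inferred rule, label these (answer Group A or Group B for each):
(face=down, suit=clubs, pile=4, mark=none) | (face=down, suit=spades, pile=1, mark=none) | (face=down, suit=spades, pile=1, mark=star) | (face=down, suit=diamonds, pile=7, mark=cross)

The classifier is using: mark is cross.
(face=down, suit=clubs, pile=4, mark=none) → mark is none → Group B.
(face=down, suit=spades, pile=1, mark=none) → mark is none → Group B.
(face=down, suit=spades, pile=1, mark=star) → mark is star → Group B.
(face=down, suit=diamonds, pile=7, mark=cross) → mark is cross → Group A.

Group B, Group B, Group B, Group A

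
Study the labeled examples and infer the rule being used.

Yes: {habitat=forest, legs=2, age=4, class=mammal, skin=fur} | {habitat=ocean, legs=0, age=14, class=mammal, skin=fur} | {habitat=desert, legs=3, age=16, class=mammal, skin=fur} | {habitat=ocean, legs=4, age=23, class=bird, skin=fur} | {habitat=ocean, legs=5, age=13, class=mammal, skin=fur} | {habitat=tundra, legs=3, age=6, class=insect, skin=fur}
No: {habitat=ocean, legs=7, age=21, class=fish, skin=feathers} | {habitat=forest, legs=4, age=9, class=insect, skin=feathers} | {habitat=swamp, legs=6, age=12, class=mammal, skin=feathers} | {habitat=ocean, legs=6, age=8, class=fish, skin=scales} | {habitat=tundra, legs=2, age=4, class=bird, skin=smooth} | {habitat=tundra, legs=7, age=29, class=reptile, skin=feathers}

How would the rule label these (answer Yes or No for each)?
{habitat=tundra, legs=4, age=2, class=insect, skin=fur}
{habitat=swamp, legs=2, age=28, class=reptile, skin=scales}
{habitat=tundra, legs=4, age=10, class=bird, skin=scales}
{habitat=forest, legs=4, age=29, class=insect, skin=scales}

Yes, No, No, No

One predicate separates the groups cleanly: skin is fur.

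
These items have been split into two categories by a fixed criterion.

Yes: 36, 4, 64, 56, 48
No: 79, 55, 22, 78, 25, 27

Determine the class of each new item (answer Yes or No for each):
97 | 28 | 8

The classifier is using: multiple of 4.
97 — 97 = 4·24 + 1, hence No. 28 — 28 = 4·7, hence Yes. 8 — 8 = 4·2, hence Yes.

No, Yes, Yes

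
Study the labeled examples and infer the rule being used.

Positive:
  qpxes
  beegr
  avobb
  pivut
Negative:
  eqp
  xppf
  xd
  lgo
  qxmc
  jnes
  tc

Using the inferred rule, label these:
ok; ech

Negative, Negative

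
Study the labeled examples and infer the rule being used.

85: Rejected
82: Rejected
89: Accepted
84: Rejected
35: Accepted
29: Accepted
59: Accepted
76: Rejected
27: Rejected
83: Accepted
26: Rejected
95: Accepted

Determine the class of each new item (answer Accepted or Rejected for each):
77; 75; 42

Rule: ≡ 5 (mod 6). This holds for each 'Accepted' example and fails for each 'Rejected' one.
77 — 77 mod 6 = 5, hence Accepted.
75 — 75 mod 6 = 3, hence Rejected.
42 — 42 mod 6 = 0, hence Rejected.

Accepted, Rejected, Rejected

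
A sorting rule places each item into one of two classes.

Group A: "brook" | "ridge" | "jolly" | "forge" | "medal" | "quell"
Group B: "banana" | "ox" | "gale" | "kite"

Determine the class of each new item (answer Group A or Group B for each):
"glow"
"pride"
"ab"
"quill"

The distinguishing property — odd length — holds for all the 'Group A' cases and none of the 'Group B' cases.
"glow" → length 4 → Group B. "pride" → length 5 → Group A. "ab" → length 2 → Group B. "quill" → length 5 → Group A.

Group B, Group A, Group B, Group A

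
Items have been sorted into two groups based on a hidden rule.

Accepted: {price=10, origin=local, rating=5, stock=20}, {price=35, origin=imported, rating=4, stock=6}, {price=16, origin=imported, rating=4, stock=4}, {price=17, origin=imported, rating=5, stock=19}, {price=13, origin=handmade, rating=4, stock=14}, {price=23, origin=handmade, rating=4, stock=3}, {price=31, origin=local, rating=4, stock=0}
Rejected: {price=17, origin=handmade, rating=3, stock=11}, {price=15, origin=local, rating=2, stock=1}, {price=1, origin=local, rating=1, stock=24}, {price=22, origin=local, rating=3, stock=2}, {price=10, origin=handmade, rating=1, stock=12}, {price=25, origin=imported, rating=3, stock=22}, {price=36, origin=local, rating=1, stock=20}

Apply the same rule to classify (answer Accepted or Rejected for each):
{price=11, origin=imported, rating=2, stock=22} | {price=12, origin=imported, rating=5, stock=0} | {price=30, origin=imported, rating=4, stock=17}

Rejected, Accepted, Accepted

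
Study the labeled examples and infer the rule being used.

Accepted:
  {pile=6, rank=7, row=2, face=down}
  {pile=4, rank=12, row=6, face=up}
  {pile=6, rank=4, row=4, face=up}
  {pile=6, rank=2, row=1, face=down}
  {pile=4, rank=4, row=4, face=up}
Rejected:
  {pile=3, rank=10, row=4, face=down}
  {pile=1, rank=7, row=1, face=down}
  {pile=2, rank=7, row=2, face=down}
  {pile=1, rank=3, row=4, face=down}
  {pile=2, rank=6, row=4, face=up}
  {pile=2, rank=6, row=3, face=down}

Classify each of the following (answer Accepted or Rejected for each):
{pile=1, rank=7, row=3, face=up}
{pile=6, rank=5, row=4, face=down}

The simplest hypothesis consistent with all the labels is: pile ≥ 4.

Rejected, Accepted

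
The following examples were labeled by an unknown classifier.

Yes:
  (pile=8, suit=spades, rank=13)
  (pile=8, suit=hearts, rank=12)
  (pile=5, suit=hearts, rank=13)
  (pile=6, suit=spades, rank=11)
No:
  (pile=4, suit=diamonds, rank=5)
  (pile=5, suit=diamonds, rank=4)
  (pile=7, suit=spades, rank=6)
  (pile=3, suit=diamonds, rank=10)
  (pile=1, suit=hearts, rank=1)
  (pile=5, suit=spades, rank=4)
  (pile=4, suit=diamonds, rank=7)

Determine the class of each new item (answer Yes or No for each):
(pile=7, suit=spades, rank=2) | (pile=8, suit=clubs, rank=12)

No, Yes

A rule that fits every label: rank ≥ 11 — true of each 'Yes' example, false of each 'No' one.
(pile=7, suit=spades, rank=2): No (rank = 2).
(pile=8, suit=clubs, rank=12): Yes (rank = 12).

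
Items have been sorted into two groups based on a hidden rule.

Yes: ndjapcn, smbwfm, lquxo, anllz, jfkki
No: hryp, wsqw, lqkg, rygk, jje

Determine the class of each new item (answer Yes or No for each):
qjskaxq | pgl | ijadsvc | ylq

The pattern is that an item is 'Yes' exactly when: length ≥ 5.
qjskaxq → length 7 → Yes. pgl → length 3 → No. ijadsvc → length 7 → Yes. ylq → length 3 → No.

Yes, No, Yes, No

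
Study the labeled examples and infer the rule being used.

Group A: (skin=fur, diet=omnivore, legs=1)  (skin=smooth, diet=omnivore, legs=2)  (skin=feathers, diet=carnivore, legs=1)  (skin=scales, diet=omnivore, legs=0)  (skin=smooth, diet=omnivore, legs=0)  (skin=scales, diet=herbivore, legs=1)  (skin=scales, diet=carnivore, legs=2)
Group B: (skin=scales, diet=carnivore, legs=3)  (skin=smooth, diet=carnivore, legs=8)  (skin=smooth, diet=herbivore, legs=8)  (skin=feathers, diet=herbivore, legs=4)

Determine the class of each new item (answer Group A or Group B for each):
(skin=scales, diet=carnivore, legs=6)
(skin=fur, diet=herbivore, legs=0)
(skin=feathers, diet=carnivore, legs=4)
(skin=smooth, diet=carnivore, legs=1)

Group B, Group A, Group B, Group A

The common property of the 'Group A' items is: legs ≤ 2. No 'Group B' item has it.
(skin=scales, diet=carnivore, legs=6) → legs = 6 → Group B. (skin=fur, diet=herbivore, legs=0) → legs = 0 → Group A. (skin=feathers, diet=carnivore, legs=4) → legs = 4 → Group B. (skin=smooth, diet=carnivore, legs=1) → legs = 1 → Group A.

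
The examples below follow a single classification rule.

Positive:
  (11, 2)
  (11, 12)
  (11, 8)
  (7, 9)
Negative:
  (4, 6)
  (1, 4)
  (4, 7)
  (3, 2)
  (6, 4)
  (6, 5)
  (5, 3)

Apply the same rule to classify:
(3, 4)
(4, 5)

One predicate separates the groups cleanly: sum ≥ 13.
(3, 4): 3+4 = 7 — does not fit, so Negative. (4, 5): 4+5 = 9 — does not fit, so Negative.

Negative, Negative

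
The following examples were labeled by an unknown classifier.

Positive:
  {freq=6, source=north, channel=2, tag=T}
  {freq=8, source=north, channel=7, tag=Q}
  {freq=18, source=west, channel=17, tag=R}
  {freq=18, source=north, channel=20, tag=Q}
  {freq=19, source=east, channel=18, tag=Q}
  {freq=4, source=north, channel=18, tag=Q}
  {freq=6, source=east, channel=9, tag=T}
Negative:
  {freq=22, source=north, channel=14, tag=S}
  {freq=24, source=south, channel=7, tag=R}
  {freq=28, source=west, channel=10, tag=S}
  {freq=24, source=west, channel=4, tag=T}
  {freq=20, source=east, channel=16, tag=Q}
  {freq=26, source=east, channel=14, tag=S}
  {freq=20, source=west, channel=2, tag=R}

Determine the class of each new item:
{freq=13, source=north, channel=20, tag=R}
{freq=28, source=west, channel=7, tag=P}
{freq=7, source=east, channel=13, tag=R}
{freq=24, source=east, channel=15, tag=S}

Positive, Negative, Positive, Negative

The distinguishing property — freq ≤ 19 — holds for all the 'Positive' cases and none of the 'Negative' cases.
Positive: {freq=13, source=north, channel=20, tag=R}, since freq = 13. Negative: {freq=28, source=west, channel=7, tag=P}, since freq = 28. Positive: {freq=7, source=east, channel=13, tag=R}, since freq = 7. Negative: {freq=24, source=east, channel=15, tag=S}, since freq = 24.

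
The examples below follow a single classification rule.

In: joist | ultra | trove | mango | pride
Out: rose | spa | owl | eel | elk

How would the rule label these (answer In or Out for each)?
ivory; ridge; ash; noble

The distinguishing property — length 5 — holds for all the 'In' cases and none of the 'Out' cases.

In, In, Out, In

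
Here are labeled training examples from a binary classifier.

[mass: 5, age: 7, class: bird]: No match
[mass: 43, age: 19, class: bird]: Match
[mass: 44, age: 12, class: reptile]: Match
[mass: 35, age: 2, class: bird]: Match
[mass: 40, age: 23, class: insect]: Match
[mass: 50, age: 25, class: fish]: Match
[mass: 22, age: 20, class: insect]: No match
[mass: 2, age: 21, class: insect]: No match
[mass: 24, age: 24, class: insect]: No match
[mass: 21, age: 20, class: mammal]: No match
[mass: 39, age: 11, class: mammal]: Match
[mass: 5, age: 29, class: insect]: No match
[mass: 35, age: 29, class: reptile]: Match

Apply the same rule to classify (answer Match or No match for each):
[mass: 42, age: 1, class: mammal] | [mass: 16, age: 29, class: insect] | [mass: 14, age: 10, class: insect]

Match, No match, No match

Rule: mass ≥ 35. This holds for each 'Match' example and fails for each 'No match' one.
Match: [mass: 42, age: 1, class: mammal], since mass = 42.
No match: [mass: 16, age: 29, class: insect], since mass = 16.
No match: [mass: 14, age: 10, class: insect], since mass = 14.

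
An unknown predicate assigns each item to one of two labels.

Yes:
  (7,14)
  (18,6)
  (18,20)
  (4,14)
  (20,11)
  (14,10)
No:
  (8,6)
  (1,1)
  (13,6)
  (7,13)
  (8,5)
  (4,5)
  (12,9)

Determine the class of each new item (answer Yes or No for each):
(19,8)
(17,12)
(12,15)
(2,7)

Yes, Yes, Yes, No

Every 'Yes' example satisfies: max ≥ 14. None of the 'No' examples do.
Yes: (19,8), since max 19.
Yes: (17,12), since max 17.
Yes: (12,15), since max 15.
No: (2,7), since max 7.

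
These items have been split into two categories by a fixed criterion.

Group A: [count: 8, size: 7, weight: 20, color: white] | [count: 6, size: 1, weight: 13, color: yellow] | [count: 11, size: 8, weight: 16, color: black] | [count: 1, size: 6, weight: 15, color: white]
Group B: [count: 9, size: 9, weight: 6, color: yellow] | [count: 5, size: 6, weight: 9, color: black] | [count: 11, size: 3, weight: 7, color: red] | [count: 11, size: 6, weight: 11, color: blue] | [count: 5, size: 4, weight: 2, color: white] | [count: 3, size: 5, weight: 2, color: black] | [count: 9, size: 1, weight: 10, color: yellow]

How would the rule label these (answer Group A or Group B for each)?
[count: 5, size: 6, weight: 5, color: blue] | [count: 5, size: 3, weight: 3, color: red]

Group B, Group B

All 'Group A' examples share one property — weight ≥ 13 — and every 'Group B' example lacks it.
[count: 5, size: 6, weight: 5, color: blue] → weight = 5 → Group B.
[count: 5, size: 3, weight: 3, color: red] → weight = 3 → Group B.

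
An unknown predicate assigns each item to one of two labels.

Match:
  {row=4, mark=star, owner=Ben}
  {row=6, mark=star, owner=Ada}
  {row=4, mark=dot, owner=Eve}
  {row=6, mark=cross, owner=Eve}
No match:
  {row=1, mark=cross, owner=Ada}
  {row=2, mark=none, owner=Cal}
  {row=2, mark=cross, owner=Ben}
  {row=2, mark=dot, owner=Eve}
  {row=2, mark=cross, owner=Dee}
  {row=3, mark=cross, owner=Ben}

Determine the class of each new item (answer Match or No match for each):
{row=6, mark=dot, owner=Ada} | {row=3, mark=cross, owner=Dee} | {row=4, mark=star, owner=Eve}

Match, No match, Match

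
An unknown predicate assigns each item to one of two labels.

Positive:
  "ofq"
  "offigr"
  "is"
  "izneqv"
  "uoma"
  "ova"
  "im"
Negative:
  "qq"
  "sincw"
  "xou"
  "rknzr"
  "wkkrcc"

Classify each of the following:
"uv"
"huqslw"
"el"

Positive, Negative, Positive

All 'Positive' examples share one property — starts with a vowel — and every 'Negative' example lacks it.
"uv": starts with 'u' — qualifies, so Positive.
"huqslw": starts with 'h' — doesn't qualify, so Negative.
"el": starts with 'e' — qualifies, so Positive.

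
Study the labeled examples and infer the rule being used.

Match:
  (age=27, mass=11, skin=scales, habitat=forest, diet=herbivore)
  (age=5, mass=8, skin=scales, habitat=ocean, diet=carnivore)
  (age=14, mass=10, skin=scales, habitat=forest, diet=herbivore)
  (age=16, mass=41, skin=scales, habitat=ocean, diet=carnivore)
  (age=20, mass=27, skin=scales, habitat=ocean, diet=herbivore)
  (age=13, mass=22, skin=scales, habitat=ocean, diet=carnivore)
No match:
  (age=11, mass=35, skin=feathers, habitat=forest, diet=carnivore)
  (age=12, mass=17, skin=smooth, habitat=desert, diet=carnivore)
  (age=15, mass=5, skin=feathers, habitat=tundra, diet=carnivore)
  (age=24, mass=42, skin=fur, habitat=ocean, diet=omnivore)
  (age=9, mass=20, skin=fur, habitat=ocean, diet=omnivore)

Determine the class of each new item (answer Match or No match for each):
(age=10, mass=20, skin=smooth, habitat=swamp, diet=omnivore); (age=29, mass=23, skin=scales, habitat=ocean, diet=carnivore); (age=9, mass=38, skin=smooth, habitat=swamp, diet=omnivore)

No match, Match, No match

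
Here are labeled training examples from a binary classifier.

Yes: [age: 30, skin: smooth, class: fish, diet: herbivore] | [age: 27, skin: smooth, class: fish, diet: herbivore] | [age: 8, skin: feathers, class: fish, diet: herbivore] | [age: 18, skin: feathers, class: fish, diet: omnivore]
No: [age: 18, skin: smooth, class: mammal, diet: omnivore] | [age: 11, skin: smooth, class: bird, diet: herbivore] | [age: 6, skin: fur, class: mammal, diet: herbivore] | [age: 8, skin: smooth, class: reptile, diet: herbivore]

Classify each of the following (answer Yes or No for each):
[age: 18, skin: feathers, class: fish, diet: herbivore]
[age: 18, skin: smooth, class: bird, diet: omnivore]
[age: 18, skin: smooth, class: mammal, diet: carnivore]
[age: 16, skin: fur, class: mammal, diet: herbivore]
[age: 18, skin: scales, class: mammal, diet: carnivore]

Every 'Yes' example satisfies: class is fish. None of the 'No' examples do.
[age: 18, skin: feathers, class: fish, diet: herbivore] — class is fish, hence Yes. [age: 18, skin: smooth, class: bird, diet: omnivore] — class is bird, hence No. [age: 18, skin: smooth, class: mammal, diet: carnivore] — class is mammal, hence No. [age: 16, skin: fur, class: mammal, diet: herbivore] — class is mammal, hence No. [age: 18, skin: scales, class: mammal, diet: carnivore] — class is mammal, hence No.

Yes, No, No, No, No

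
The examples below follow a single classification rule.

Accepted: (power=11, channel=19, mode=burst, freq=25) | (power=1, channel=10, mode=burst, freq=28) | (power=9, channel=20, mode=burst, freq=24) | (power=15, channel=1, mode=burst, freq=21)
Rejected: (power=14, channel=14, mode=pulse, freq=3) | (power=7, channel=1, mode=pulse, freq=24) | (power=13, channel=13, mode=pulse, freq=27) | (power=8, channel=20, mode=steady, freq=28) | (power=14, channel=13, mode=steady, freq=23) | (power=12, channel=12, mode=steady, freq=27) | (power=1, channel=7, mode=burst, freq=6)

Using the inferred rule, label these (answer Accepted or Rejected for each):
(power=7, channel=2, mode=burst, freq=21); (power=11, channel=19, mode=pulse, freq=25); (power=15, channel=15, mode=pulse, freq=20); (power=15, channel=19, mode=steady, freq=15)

Accepted, Rejected, Rejected, Rejected

A rule that fits every label: mode is burst AND freq ≥ 21 — true of each 'Accepted' example, false of each 'Rejected' one.
Accepted: (power=7, channel=2, mode=burst, freq=21), since mode is burst, freq = 21. Rejected: (power=11, channel=19, mode=pulse, freq=25), since mode is pulse, freq = 25. Rejected: (power=15, channel=15, mode=pulse, freq=20), since mode is pulse, freq = 20. Rejected: (power=15, channel=19, mode=steady, freq=15), since mode is steady, freq = 15.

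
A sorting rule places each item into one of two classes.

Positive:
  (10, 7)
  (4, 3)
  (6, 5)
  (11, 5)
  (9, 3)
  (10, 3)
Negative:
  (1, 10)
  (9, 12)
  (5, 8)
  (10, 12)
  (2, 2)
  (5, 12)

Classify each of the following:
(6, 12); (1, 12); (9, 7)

Negative, Negative, Positive

Every 'Positive' example satisfies: second is odd. None of the 'Negative' examples do.
(6, 12): second 12 — fails the rule, so Negative. (1, 12): second 12 — fails the rule, so Negative. (9, 7): second 7 — fits, so Positive.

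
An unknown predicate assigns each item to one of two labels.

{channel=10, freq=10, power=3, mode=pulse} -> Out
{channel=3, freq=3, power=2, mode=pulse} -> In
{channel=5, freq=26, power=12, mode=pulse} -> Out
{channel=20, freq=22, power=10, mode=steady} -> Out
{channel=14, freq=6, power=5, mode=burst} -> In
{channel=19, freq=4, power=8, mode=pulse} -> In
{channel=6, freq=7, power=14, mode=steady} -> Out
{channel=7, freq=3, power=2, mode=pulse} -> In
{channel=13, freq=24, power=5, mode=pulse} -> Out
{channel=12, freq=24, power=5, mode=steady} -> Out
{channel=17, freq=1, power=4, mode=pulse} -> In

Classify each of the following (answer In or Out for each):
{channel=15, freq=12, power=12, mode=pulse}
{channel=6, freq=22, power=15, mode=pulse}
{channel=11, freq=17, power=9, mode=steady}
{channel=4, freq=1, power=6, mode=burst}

Out, Out, Out, In

One predicate separates the groups cleanly: freq ≤ 6.
{channel=15, freq=12, power=12, mode=pulse} → freq = 12 → Out.
{channel=6, freq=22, power=15, mode=pulse} → freq = 22 → Out.
{channel=11, freq=17, power=9, mode=steady} → freq = 17 → Out.
{channel=4, freq=1, power=6, mode=burst} → freq = 1 → In.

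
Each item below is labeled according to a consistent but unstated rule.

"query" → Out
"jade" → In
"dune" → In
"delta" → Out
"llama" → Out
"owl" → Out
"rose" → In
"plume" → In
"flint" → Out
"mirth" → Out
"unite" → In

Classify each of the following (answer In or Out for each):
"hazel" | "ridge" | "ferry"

Out, In, Out

Checking candidate rules against both groups, what survives is: ends with 'e'.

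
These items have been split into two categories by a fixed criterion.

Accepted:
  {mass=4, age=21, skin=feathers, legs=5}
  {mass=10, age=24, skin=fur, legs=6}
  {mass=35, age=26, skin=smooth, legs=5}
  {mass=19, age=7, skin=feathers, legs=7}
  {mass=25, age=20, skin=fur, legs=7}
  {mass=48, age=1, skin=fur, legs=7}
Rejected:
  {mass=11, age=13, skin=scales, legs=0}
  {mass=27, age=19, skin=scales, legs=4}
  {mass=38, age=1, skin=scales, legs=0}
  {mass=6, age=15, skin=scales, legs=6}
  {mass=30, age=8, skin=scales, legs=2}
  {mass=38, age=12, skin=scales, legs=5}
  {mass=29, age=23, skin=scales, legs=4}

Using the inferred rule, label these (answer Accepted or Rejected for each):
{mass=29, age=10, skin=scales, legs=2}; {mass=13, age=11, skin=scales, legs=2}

Rule: skin is not scales. This holds for each 'Accepted' example and fails for each 'Rejected' one.

Rejected, Rejected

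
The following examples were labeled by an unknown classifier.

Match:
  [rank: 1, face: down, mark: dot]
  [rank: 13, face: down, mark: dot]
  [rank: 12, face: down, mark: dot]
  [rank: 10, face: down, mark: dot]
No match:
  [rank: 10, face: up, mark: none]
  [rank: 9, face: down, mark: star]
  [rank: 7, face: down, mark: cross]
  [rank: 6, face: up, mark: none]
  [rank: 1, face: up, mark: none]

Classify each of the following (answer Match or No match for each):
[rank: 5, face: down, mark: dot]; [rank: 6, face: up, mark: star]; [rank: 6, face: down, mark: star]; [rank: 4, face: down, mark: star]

Match, No match, No match, No match

The classifier is using: mark is dot.
[rank: 5, face: down, mark: dot]: mark is dot, qualifies → Match. [rank: 6, face: up, mark: star]: mark is star, does not satisfy this → No match. [rank: 6, face: down, mark: star]: mark is star, does not satisfy this → No match. [rank: 4, face: down, mark: star]: mark is star, does not satisfy this → No match.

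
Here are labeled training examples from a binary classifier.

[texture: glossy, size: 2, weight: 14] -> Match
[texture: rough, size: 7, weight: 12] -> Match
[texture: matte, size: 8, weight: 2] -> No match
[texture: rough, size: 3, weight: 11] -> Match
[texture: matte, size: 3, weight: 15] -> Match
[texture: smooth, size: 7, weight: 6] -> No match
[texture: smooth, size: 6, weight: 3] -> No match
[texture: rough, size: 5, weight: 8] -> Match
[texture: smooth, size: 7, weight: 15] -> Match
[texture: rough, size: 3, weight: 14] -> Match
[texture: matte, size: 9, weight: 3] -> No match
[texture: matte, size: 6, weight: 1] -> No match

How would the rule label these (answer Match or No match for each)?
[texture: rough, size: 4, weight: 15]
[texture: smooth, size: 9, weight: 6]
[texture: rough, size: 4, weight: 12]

The rule appears to be: weight ≥ 8.

Match, No match, Match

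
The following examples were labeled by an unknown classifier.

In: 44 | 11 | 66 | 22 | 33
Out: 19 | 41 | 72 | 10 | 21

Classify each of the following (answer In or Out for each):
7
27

Out, Out

One predicate separates the groups cleanly: multiple of 11.
7 — 7 = 11·0 + 7, hence Out. 27 — 27 = 11·2 + 5, hence Out.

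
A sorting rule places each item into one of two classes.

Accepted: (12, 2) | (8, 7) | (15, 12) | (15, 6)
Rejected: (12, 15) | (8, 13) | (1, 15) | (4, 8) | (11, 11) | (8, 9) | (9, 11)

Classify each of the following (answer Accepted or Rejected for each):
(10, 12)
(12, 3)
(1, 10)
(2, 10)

The pattern is that an item is 'Accepted' exactly when: first > second.
(10, 12) — 10 < 12, hence Rejected.
(12, 3) — 12 > 3, hence Accepted.
(1, 10) — 1 < 10, hence Rejected.
(2, 10) — 2 < 10, hence Rejected.

Rejected, Accepted, Rejected, Rejected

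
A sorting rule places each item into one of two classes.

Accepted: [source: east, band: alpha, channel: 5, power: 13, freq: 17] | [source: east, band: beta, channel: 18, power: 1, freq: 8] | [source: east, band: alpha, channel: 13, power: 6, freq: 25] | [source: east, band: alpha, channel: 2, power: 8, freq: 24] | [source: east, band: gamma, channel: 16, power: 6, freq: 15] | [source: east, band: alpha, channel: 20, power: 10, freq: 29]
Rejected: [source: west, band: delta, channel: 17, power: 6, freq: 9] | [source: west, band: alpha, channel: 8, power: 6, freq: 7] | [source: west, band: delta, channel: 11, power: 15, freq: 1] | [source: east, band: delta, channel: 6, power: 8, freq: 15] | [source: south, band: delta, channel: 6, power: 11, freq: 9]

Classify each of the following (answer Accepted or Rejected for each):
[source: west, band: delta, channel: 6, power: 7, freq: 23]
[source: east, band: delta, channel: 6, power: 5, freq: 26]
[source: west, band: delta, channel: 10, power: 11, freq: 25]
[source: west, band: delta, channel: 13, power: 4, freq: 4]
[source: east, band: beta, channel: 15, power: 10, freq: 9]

Rejected, Rejected, Rejected, Rejected, Accepted

The simplest hypothesis consistent with all the labels is: source is east AND channel ≠ 6.
[source: west, band: delta, channel: 6, power: 7, freq: 23] → source is west, channel = 6 → Rejected.
[source: east, band: delta, channel: 6, power: 5, freq: 26] → source is east, channel = 6 → Rejected.
[source: west, band: delta, channel: 10, power: 11, freq: 25] → source is west, channel = 10 → Rejected.
[source: west, band: delta, channel: 13, power: 4, freq: 4] → source is west, channel = 13 → Rejected.
[source: east, band: beta, channel: 15, power: 10, freq: 9] → source is east, channel = 15 → Accepted.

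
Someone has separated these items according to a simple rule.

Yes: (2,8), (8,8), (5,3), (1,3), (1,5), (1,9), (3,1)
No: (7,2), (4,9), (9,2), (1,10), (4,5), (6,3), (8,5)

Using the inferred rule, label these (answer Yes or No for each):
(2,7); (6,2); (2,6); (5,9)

The distinguishing property — sum is even — holds for all the 'Yes' cases and none of the 'No' cases.
(2,7): 2+7 = 9 — fails this test, so No. (6,2): 6+2 = 8 — matches, so Yes. (2,6): 2+6 = 8 — matches, so Yes. (5,9): 5+9 = 14 — matches, so Yes.

No, Yes, Yes, Yes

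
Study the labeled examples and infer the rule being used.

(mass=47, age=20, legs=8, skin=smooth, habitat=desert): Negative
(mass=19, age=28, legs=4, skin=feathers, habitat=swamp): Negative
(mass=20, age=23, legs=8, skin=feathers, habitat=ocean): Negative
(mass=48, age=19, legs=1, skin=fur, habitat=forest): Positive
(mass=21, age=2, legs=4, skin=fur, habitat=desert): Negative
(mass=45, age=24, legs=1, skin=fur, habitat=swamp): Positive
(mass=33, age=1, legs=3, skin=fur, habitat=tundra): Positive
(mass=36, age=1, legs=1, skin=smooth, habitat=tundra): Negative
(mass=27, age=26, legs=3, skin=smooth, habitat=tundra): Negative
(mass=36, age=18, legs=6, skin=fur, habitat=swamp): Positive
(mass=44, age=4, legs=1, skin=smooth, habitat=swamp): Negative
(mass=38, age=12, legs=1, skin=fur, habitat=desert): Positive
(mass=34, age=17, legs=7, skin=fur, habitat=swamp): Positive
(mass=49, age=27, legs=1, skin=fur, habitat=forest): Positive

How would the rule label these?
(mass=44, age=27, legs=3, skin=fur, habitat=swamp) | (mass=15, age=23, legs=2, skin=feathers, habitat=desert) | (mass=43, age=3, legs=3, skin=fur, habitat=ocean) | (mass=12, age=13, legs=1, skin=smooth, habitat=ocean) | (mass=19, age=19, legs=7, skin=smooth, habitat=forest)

Positive, Negative, Positive, Negative, Negative

The common property of the 'Positive' items is: skin is fur AND mass ≥ 27. No 'Negative' item has it.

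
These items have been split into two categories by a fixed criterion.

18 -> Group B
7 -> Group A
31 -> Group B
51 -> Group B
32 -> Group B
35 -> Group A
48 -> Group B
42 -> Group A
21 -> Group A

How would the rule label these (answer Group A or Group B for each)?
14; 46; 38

Rule: multiple of 7. This holds for each 'Group A' example and fails for each 'Group B' one.
14: 14 = 7·2 — fits, so Group A.
46: 46 = 7·6 + 4 — fails the rule, so Group B.
38: 38 = 7·5 + 3 — fails the rule, so Group B.

Group A, Group B, Group B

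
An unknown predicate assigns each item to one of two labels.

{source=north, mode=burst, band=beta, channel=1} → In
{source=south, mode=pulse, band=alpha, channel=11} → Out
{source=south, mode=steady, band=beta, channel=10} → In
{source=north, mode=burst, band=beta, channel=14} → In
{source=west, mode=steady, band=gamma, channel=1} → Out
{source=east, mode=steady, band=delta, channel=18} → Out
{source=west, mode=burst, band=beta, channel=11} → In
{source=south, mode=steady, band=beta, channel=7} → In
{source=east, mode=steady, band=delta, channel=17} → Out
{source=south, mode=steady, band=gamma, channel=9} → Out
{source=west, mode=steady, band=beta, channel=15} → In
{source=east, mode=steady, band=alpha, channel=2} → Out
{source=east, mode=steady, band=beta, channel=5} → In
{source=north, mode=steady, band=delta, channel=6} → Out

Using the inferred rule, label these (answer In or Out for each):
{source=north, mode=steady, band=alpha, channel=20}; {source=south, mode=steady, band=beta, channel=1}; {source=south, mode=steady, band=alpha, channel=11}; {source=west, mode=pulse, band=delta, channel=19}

Out, In, Out, Out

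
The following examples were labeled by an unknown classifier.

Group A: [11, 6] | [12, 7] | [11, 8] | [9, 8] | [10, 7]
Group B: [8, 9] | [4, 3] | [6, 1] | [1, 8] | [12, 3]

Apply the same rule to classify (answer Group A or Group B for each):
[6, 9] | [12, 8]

'Group A' ⟺ first > second AND sum ≥ 17.
[6, 9]: 6 < 9, 6+9 = 15, does not pass → Group B.
[12, 8]: 12 > 8, 12+8 = 20, satisfies this → Group A.

Group B, Group A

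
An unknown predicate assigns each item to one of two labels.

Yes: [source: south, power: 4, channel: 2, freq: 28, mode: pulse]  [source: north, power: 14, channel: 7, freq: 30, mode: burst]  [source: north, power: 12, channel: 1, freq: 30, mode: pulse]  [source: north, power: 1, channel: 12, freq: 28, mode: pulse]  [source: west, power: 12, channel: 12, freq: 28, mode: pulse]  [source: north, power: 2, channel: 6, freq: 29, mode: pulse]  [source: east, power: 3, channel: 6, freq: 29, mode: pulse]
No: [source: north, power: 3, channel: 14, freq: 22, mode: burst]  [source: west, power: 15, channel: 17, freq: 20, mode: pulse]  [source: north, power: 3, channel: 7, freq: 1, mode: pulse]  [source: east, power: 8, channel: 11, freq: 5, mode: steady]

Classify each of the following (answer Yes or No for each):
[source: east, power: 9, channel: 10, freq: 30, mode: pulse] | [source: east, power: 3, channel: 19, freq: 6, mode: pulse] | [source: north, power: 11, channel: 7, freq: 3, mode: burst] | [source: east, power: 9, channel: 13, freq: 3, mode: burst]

Yes, No, No, No

The rule appears to be: freq ≥ 28.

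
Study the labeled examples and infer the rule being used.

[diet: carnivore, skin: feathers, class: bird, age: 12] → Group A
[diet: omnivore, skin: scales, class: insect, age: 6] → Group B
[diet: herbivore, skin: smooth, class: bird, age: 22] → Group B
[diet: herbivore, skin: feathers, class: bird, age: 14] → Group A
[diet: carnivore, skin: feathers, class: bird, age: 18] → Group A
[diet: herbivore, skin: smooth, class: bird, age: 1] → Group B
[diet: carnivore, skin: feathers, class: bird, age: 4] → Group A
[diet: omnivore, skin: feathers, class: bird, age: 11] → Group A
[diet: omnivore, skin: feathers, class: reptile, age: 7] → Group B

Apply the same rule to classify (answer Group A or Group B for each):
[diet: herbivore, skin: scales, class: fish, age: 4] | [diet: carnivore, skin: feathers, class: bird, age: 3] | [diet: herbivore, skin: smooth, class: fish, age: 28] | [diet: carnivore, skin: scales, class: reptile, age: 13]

The distinguishing property — skin is feathers AND class is bird — holds for all the 'Group A' cases and none of the 'Group B' cases.

Group B, Group A, Group B, Group B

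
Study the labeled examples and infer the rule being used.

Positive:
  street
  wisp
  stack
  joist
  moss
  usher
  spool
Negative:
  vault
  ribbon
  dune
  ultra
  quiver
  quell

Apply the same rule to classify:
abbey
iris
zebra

Negative, Positive, Negative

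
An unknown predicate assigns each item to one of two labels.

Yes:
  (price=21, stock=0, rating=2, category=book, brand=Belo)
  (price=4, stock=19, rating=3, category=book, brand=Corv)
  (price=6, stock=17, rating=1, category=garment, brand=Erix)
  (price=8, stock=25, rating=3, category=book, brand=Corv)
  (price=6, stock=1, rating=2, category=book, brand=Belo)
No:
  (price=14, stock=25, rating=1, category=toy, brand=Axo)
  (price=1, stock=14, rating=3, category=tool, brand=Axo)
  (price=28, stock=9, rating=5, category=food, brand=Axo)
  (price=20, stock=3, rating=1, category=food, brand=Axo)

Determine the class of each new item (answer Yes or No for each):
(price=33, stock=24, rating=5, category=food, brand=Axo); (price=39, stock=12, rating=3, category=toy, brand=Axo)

The pattern is that an item is 'Yes' exactly when: brand is not Axo.

No, No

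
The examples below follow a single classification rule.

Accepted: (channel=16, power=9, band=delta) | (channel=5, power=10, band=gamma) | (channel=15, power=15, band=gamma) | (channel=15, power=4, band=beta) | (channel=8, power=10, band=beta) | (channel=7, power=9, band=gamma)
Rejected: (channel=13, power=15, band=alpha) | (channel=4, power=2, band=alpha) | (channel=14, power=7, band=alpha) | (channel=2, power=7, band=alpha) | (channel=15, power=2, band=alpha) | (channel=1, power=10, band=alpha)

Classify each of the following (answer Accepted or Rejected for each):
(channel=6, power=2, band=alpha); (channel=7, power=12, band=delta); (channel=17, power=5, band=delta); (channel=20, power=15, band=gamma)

Rejected, Accepted, Accepted, Accepted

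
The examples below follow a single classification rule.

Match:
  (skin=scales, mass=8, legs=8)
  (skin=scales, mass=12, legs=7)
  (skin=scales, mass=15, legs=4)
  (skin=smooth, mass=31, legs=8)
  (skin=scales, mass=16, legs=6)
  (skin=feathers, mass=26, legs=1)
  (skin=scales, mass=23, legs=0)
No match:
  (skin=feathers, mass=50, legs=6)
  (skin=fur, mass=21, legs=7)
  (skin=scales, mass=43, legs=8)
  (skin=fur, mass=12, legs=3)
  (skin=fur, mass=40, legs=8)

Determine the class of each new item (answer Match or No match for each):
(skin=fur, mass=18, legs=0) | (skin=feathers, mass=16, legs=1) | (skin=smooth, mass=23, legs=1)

The classifier is using: skin is not fur AND mass ≤ 31.

No match, Match, Match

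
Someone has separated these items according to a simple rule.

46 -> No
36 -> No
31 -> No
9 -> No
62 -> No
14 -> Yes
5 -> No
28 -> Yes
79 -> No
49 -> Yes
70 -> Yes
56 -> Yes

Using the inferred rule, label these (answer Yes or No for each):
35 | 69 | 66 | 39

Yes, No, No, No

The rule appears to be: multiple of 7.
35 → 35 = 7·5 → Yes.
69 → 69 = 7·9 + 6 → No.
66 → 66 = 7·9 + 3 → No.
39 → 39 = 7·5 + 4 → No.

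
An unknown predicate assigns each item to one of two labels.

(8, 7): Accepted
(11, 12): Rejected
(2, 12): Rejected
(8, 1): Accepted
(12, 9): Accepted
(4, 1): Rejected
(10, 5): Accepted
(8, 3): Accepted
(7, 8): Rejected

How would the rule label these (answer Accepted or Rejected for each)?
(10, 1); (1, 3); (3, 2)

The common property of the 'Accepted' items is: sum ≥ 9 AND second is odd. No 'Rejected' item has it.
Accepted: (10, 1), since 10+1 = 11, second 1. Rejected: (1, 3), since 1+3 = 4, second 3. Rejected: (3, 2), since 3+2 = 5, second 2.

Accepted, Rejected, Rejected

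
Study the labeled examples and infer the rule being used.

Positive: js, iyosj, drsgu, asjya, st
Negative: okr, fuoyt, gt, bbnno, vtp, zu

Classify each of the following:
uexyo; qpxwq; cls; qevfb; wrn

The pattern is that an item is 'Positive' exactly when: contains 's'.
uexyo: no 's', doesn't qualify → Negative. qpxwq: no 's', doesn't qualify → Negative. cls: has 's', has this property → Positive. qevfb: no 's', doesn't qualify → Negative. wrn: no 's', doesn't qualify → Negative.

Negative, Negative, Positive, Negative, Negative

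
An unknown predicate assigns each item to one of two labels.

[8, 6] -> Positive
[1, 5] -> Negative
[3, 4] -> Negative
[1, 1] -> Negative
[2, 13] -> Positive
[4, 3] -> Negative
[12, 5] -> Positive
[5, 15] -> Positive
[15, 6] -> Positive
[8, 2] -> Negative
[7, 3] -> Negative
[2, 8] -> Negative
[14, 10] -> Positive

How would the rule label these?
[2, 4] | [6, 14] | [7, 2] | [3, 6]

Negative, Positive, Negative, Negative

The pattern is that an item is 'Positive' exactly when: sum ≥ 14.
[2, 4]: 2+4 = 6 — does not satisfy this, so Negative. [6, 14]: 6+14 = 20 — meets the rule, so Positive. [7, 2]: 7+2 = 9 — does not satisfy this, so Negative. [3, 6]: 3+6 = 9 — does not satisfy this, so Negative.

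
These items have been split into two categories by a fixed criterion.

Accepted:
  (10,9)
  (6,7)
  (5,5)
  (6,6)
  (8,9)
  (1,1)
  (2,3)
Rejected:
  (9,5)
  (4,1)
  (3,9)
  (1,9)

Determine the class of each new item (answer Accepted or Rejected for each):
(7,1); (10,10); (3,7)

The distinguishing property — |first − second| ≤ 1 — holds for all the 'Accepted' cases and none of the 'Rejected' cases.
(7,1): Rejected (|7−1| = 6). (10,10): Accepted (|10−10| = 0). (3,7): Rejected (|3−7| = 4).

Rejected, Accepted, Rejected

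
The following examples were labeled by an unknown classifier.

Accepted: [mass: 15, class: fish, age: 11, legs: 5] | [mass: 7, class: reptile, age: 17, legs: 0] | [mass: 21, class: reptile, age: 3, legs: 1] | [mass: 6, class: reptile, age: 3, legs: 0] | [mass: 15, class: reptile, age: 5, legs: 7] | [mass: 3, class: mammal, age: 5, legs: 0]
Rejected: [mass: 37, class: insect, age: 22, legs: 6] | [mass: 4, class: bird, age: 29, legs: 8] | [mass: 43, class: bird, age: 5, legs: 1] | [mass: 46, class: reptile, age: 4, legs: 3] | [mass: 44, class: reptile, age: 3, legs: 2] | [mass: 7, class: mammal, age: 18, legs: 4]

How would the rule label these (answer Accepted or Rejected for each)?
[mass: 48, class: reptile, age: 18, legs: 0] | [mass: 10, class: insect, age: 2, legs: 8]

Rejected, Accepted

The rule appears to be: mass ≤ 21 AND age ≤ 17.
[mass: 48, class: reptile, age: 18, legs: 0] → mass = 48, age = 18 → Rejected. [mass: 10, class: insect, age: 2, legs: 8] → mass = 10, age = 2 → Accepted.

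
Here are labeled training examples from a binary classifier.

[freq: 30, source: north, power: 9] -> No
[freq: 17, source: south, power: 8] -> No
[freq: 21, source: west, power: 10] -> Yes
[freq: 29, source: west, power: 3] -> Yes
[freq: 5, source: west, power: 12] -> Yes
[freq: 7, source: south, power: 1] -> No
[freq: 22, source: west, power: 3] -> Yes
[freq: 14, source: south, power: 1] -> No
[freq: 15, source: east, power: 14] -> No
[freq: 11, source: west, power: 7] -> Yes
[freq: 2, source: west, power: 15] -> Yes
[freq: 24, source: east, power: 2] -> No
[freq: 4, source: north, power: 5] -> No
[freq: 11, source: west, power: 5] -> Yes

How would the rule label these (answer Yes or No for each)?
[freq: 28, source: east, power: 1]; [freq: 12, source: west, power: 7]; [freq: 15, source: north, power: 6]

No, Yes, No

Rule: source is west. This holds for each 'Yes' example and fails for each 'No' one.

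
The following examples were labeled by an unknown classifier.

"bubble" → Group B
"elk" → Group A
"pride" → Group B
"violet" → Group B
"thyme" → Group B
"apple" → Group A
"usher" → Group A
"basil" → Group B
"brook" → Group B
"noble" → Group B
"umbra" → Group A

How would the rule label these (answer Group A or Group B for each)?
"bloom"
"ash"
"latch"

Group B, Group A, Group B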